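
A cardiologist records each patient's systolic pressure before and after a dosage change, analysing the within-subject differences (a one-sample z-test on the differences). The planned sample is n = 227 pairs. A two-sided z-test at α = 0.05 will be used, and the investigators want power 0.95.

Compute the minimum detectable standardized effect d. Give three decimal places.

d ≈ 0.239

Required noncentrality: δ = z_{0.025} + z_{0.05} = 1.960 + 1.645 = 3.605.
(The second rejection-region term Φ(−δ − z_{α/2}) is negligible and dropped.)
δ = d·√n ⇒ d = δ/√n = 3.605/√227 = 0.2393.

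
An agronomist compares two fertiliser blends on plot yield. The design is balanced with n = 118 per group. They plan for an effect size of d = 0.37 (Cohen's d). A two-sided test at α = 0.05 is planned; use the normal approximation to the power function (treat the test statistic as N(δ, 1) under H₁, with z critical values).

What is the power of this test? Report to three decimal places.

Noncentrality parameter: δ = d·√(n/2) = 0.37 × √(118/2) = 2.8420
Two-sided α = 0.05 → critical value z_{0.025} = 1.960.
Power = Φ(δ − 1.960) + Φ(−δ − 1.960) = Φ(0.882) + Φ(-4.802) = 0.8111 + 0.0000 = 0.8111.

Power ≈ 0.811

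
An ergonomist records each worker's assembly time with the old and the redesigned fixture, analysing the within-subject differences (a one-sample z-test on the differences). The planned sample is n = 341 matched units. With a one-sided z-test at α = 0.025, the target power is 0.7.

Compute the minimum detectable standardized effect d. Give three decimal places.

d ≈ 0.135

Need Φ(δ − 1.960) = 0.7, so δ = 1.960 + 0.524 = 2.484.
δ = d·√n ⇒ d = δ/√n = 2.484/√341 = 0.1345.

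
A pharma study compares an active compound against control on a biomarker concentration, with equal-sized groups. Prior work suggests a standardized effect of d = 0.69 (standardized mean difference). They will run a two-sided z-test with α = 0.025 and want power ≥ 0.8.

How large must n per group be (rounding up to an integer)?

Set Φ(δ − 2.241) = 0.8; then δ − 2.241 = Φ⁻¹(0.8) = 0.842, giving δ = 3.083.
(The Φ(−δ − z_{α/2}) term is vanishingly small for δ > 0 and is dropped in the standard sample-size formula.)
δ = d·√(n/2) ⇒ n = 2(δ/d)² = 2 × (3.083 / 0.69)² = 39.93.
Rounding up, n = 40 per group.

n = 40 per group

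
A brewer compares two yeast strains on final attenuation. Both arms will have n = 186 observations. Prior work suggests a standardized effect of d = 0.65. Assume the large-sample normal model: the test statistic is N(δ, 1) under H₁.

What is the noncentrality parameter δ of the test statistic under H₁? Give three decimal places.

δ = d·√(n/2) = 0.65 × √(186/2) = 6.2684

δ ≈ 6.268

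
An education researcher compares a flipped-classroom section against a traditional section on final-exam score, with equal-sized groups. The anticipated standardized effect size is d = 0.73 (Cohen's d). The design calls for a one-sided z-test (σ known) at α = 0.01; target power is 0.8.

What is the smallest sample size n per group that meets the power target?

n = 38 per group

Set Φ(δ − 2.326) = 0.8; then δ − 2.326 = Φ⁻¹(0.8) = 0.842, giving δ = 3.168.
δ = d·√(n/2) ⇒ n = 2(δ/d)² = 2 × (3.168 / 0.73)² = 37.67.
Rounding up, n = 38 per group.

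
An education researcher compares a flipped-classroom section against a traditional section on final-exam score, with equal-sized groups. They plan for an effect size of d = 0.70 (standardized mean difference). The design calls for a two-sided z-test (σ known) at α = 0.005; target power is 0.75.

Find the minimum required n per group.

For power 0.75 need Φ(δ − z_{0.0025}) = 0.75, so δ = z_{0.0025} + z_{0.25} = 2.807 + 0.674 = 3.482.
(The Φ(−δ − z_{α/2}) term is vanishingly small for δ > 0 and is dropped in the standard sample-size formula.)
δ = d·√(n/2) ⇒ n = 2(δ/d)² = 2 × (3.482 / 0.70)² = 49.47.
Round up to the next whole unit.

n = 50 per group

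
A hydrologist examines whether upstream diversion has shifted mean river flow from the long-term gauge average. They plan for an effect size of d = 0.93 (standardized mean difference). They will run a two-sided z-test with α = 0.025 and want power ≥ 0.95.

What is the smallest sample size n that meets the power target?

Set Φ(δ − 2.241) = 0.95; then δ − 2.241 = Φ⁻¹(0.95) = 1.645, giving δ = 3.886.
(The Φ(−δ − z_{α/2}) term is vanishingly small for δ > 0 and is dropped in the standard sample-size formula.)
δ = d·√n ⇒ n = (δ/d)² = (3.886 / 0.93)² = 17.46.
Round up to the next whole unit.

n = 18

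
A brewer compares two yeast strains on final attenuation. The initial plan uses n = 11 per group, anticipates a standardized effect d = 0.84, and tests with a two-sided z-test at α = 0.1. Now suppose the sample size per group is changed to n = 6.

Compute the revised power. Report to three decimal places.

With n = 6 per group: δ = d·√(n/2) = 0.84 × √(6/2) = 1.4549. Critical value z_{0.05} = 1.645.
Revised power = Φ(δ − 1.645) + Φ(−δ − 1.645) = Φ(-0.190) + Φ(-3.100) = 0.4247 + 0.0010 = 0.4256.

Power ≈ 0.426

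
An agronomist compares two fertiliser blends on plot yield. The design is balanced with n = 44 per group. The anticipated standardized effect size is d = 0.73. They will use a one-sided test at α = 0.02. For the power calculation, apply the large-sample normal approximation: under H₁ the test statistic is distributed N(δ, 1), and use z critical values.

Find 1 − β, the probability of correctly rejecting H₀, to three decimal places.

Noncentrality parameter: δ = d·√(n/2) = 0.73 × √(44/2) = 3.4240
Critical value for a one-sided test at α = 0.02: z_α = 2.054.
Power = P(Z > 2.054 − δ) = Φ(1.370) = 0.9147.

Power ≈ 0.915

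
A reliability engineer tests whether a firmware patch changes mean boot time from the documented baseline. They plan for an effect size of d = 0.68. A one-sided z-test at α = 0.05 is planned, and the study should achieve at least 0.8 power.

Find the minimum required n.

For power 0.8 need Φ(δ − z_{0.05}) = 0.8, so δ = z_{0.05} + z_{0.20} = 1.645 + 0.842 = 2.486.
δ = d·√n ⇒ n = (δ/d)² = (2.486 / 0.68)² = 13.37.
Round up to the next whole unit.

n = 14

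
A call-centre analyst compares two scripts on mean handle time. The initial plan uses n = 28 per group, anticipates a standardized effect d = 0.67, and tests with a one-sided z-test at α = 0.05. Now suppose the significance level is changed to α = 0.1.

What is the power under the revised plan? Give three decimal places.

δ = d·√(n/2) = 0.67 × √(28/2) = 2.5069 (unchanged). New critical value: z_{0.1} = 1.282.
Revised power = P(Z > 1.282 − δ) = Φ(1.225) = 0.8898.

Power ≈ 0.890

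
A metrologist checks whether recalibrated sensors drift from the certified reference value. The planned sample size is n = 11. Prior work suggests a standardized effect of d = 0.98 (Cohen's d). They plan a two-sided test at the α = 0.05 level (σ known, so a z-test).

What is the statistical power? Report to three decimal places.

Noncentrality parameter: δ = d·√n = 0.98 × √11 = 3.2503
Critical value for a two-sided test at α = 0.05: z_{α/2} = 1.960.
Power = Φ(δ − 1.960) + Φ(−δ − 1.960) = Φ(1.290) + Φ(-5.210) = 0.9015 + 0.0000 = 0.9015.

Power ≈ 0.902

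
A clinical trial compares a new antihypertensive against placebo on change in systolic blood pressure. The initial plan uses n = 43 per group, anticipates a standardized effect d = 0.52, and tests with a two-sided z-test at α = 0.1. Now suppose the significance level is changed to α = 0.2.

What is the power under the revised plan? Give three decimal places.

δ = d·√(n/2) = 0.52 × √(43/2) = 2.4111 (unchanged). New critical value: z_{0.1} = 1.282.
Revised power = Φ(δ − 1.282) + Φ(−δ − 1.282) = Φ(1.130) + Φ(-3.693) = 0.8707 + 0.0001 = 0.8708.

Power ≈ 0.871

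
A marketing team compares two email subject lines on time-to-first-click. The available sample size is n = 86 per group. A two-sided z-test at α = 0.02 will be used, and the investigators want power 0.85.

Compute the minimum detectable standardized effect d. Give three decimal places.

Need Φ(δ − 2.326) = 0.85, so δ = 2.326 + 1.036 = 3.363.
(The second rejection-region term Φ(−δ − z_{α/2}) is negligible and dropped.)
δ = d·√(n/2) ⇒ d = δ/√(n/2) = 3.363/√(86/2) = 0.5128.

d ≈ 0.513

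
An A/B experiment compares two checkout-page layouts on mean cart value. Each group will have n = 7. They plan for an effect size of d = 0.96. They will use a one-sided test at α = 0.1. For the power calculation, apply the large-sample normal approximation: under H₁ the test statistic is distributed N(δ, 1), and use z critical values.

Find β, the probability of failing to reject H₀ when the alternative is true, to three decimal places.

Noncentrality parameter: δ = d·√(n/2) = 0.96 × √(7/2) = 1.7960
One-sided α = 0.1 → critical value z_{0.1} = 1.282.
Power = Φ(δ − 1.282) = Φ(0.514) = 0.6965.
Type II error: β = 1 − power = 1 − 0.6965 = 0.3035.

β ≈ 0.303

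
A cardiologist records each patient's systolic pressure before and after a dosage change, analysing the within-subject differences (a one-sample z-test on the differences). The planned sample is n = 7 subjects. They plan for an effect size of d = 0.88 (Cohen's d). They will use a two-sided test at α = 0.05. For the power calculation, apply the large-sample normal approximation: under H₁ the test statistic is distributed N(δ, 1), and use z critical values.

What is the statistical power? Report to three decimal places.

Power ≈ 0.644

Noncentrality parameter: δ = d·√n = 0.88 × √7 = 2.3283
Two-sided α = 0.05 → critical value z_{0.025} = 1.960.
Power = Φ(δ − 1.960) + Φ(−δ − 1.960) = Φ(0.368) + Φ(-4.288) = 0.6437 + 0.0000 = 0.6437.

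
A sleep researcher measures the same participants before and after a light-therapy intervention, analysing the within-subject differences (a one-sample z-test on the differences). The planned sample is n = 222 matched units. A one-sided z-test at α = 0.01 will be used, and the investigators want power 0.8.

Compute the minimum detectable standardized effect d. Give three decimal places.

Need Φ(δ − 2.326) = 0.8, so δ = 2.326 + 0.842 = 3.168.
δ = d·√n ⇒ d = δ/√n = 3.168/√222 = 0.2126.

d ≈ 0.213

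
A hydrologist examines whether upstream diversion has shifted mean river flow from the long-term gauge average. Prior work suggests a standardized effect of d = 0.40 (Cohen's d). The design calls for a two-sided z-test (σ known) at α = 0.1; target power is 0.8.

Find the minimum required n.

n = 39

For power 0.8 need Φ(δ − z_{0.05}) = 0.8, so δ = z_{0.05} + z_{0.20} = 1.645 + 0.842 = 2.486.
(For δ > 0 the lower-tail rejection region contributes negligibly to power, so the one-term inversion is standard.)
δ = d·√n ⇒ n = (δ/d)² = (2.486 / 0.40)² = 38.64.
Round up to the next whole unit.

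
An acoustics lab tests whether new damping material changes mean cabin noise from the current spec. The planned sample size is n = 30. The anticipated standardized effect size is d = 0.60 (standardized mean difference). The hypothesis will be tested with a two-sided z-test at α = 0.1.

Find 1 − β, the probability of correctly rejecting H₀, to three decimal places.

Power ≈ 0.950

Noncentrality parameter: δ = d·√n = 0.60 × √30 = 3.2863
Two-sided α = 0.1 → critical value z_{0.05} = 1.645.
Power = Φ(δ − 1.645) + Φ(−δ − 1.645) = Φ(1.641) + Φ(-4.931) = 0.9497 + 0.0000 = 0.9497.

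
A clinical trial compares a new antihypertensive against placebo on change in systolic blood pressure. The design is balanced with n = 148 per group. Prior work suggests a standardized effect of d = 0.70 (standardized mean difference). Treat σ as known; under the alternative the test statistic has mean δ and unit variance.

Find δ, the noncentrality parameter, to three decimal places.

The noncentrality parameter scales effect size by the design's sample-size factor: δ = d·√(n/2) = 0.70 × √(148/2) = 6.0216

δ ≈ 6.022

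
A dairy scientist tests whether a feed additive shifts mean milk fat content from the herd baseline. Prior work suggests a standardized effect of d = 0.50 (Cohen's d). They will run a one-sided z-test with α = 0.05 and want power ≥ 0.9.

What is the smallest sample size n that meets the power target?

n = 35

Set Φ(δ − 1.645) = 0.9; then δ − 1.645 = Φ⁻¹(0.9) = 1.282, giving δ = 2.926.
δ = d·√n ⇒ n = (δ/d)² = (2.926 / 0.50)² = 34.26.
Round up to the next whole unit.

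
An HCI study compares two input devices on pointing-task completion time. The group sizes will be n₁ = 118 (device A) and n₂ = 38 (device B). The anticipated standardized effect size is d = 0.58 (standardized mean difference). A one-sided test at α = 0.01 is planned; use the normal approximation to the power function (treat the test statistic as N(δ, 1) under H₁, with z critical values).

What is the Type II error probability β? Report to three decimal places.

β ≈ 0.217

Noncentrality parameter: δ = d / √(1/n₁ + 1/n₂) = 0.58 / √(1/118 + 1/38) = 3.1096
Critical value for a one-sided test at α = 0.01: z_α = 2.326.
Power = Φ(δ − 2.326) = Φ(0.783) = 0.7832.
Type II error: β = 1 − power = 1 − 0.7832 = 0.2168.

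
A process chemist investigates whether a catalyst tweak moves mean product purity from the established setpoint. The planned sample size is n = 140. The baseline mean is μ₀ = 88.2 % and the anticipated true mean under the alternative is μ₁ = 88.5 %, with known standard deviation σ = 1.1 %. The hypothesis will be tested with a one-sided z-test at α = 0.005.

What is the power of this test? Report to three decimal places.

Power ≈ 0.743

Standardized effect: d = |μ₁ − μ₀| / σ = |88.5 − 88.2| / 1.1 = 0.2727
Noncentrality parameter: δ = d·√n = 0.2727 × √140 = 3.2270
One-sided α = 0.005 → critical value z_{0.005} = 2.576.
Power = P(Z > 2.576 − δ) = Φ(0.651) = 0.7425.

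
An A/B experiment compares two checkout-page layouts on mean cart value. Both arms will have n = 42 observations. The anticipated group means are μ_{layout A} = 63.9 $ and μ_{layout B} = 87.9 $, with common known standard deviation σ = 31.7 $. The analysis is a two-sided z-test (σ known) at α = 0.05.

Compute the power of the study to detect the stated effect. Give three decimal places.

Standardized effect: d = |μ_{layout A} − μ_{layout B}| / σ = |63.9 − 87.9| / 31.7 = 0.7571
Noncentrality parameter: δ = d·√(n/2) = 0.7571 × √(42/2) = 3.4695
Critical value for a two-sided test at α = 0.05: z_{α/2} = 1.960.
Power = Φ(δ − 1.960) + Φ(−δ − 1.960) = Φ(1.509) + Φ(-5.429) = 0.9344 + 0.0000 = 0.9344.

Power ≈ 0.934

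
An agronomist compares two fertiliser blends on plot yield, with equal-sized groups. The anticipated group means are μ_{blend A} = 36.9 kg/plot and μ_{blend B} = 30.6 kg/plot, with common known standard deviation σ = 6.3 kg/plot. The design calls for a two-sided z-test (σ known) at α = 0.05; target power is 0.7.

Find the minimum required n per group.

Standardized effect: d = |μ_{blend A} − μ_{blend B}| / σ = |36.9 − 30.6| / 6.3 = 1.0000
For power 0.7 need Φ(δ − z_{0.025}) = 0.7, so δ = z_{0.025} + z_{0.30} = 1.960 + 0.524 = 2.484.
(The Φ(−δ − z_{α/2}) term is vanishingly small for δ > 0 and is dropped in the standard sample-size formula.)
δ = d·√(n/2) ⇒ n = 2(δ/d)² = 2 × (2.484 / 1.0000)² = 12.34.
Rounding up, n = 13 per group.

n = 13 per group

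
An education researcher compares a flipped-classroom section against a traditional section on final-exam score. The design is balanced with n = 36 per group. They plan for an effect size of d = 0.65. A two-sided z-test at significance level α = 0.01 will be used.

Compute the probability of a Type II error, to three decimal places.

β ≈ 0.428

Noncentrality parameter: δ = d·√(n/2) = 0.65 × √(36/2) = 2.7577
Critical value for a two-sided test at α = 0.01: z_{α/2} = 2.576.
Power = Φ(δ − 2.576) + Φ(−δ − 2.576) = Φ(0.182) + Φ(-5.334) = 0.5722 + 0.0000 = 0.5722.
Type II error: β = 1 − power = 1 − 0.5722 = 0.4278.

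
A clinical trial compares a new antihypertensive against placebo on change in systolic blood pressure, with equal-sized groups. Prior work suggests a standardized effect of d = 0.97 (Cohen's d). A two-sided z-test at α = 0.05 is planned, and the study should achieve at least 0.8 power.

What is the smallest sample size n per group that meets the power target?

Set Φ(δ − 1.960) = 0.8; then δ − 1.960 = Φ⁻¹(0.8) = 0.842, giving δ = 2.802.
(Ignoring the negligible lower-tail rejection probability gives the usual closed-form inversion.)
δ = d·√(n/2) ⇒ n = 2(δ/d)² = 2 × (2.802 / 0.97)² = 16.68.
Round up to the next whole unit.

n = 17 per group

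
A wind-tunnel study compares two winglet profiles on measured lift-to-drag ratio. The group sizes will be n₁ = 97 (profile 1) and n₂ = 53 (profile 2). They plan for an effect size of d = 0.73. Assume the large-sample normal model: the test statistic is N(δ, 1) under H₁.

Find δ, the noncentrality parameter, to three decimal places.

δ ≈ 4.274

The noncentrality parameter scales effect size by the design's sample-size factor: δ = d / √(1/n₁ + 1/n₂) = 0.73 / √(1/97 + 1/53) = 4.2737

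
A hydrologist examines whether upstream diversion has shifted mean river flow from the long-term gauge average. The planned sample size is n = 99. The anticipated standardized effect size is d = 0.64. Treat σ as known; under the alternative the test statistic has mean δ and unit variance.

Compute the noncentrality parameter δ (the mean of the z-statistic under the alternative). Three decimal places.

δ ≈ 6.368

δ = d·√n = 0.64 × √99 = 6.3679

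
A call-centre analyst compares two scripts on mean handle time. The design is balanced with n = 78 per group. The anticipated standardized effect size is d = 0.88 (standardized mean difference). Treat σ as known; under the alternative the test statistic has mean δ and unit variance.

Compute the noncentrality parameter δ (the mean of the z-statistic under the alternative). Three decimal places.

δ ≈ 5.496

δ = d·√(n/2) = 0.88 × √(78/2) = 5.4956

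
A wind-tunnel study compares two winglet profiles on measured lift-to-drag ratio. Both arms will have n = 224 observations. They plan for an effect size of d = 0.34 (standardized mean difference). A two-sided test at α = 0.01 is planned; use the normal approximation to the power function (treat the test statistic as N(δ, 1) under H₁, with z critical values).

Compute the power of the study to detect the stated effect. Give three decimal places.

Noncentrality parameter: δ = d·√(n/2) = 0.34 × √(224/2) = 3.5982
Two-sided α = 0.01 → critical value z_{0.005} = 2.576.
Power = Φ(δ − 2.576) + Φ(−δ − 2.576) = Φ(1.022) + Φ(-6.174) = 0.8467 + 0.0000 = 0.8467.

Power ≈ 0.847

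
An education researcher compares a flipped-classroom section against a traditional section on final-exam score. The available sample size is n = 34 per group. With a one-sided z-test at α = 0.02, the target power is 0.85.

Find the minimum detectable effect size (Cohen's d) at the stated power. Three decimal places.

Need Φ(δ − 2.054) = 0.85, so δ = 2.054 + 1.036 = 3.090.
δ = d·√(n/2) ⇒ d = δ/√(n/2) = 3.090/√(34/2) = 0.7495.

d ≈ 0.749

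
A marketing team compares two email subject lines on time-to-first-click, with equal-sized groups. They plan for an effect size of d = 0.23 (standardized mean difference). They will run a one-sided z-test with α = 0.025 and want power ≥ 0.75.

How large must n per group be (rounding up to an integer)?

For power 0.75 need Φ(δ − z_{0.025}) = 0.75, so δ = z_{0.025} + z_{0.25} = 1.960 + 0.674 = 2.634.
δ = d·√(n/2) ⇒ n = 2(δ/d)² = 2 × (2.634 / 0.23)² = 262.39.
Rounding up, n = 263 per group.

n = 263 per group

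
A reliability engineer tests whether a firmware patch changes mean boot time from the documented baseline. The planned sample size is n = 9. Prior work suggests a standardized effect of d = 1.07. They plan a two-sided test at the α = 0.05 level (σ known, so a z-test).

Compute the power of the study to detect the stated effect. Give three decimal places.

Noncentrality parameter: δ = d·√n = 1.07 × √9 = 3.2100
Critical value for a two-sided test at α = 0.05: z_{α/2} = 1.960.
Power = Φ(δ − 1.960) + Φ(−δ − 1.960) = Φ(1.250) + Φ(-5.170) = 0.8944 + 0.0000 = 0.8944.

Power ≈ 0.894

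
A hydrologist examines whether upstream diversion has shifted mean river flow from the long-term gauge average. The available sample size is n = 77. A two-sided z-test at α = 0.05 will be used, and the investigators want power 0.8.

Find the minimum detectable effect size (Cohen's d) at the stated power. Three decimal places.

d ≈ 0.319

Need Φ(δ − 1.960) = 0.8, so δ = 1.960 + 0.842 = 2.802.
(Lower-tail contribution to power is negligible for δ > 0.)
δ = d·√n ⇒ d = δ/√n = 2.802/√77 = 0.3193.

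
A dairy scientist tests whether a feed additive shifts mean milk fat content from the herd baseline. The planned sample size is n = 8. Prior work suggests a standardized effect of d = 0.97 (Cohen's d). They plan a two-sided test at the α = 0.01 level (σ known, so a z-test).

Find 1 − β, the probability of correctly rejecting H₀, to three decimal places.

Power ≈ 0.567

Noncentrality parameter: δ = d·√n = 0.97 × √8 = 2.7436
Two-sided α = 0.01 → critical value z_{0.005} = 2.576.
Power = Φ(δ − 2.576) + Φ(−δ − 2.576) = Φ(0.168) + Φ(-5.319) = 0.5666 + 0.0000 = 0.5666.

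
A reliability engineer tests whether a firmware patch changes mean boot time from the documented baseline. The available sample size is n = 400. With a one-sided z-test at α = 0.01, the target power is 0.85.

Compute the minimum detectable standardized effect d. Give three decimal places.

Need Φ(δ − 2.326) = 0.85, so δ = 2.326 + 1.036 = 3.363.
δ = d·√n ⇒ d = δ/√n = 3.363/√400 = 0.1681.

d ≈ 0.168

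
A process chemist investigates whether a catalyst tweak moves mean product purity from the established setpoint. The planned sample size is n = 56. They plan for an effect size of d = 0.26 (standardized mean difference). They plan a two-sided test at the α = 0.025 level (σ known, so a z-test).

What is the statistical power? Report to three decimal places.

Noncentrality parameter: δ = d·√n = 0.26 × √56 = 1.9457
Two-sided α = 0.025 → critical value z_{0.0125} = 2.241.
Power = Φ(δ − 2.241) + Φ(−δ − 2.241) = Φ(-0.296) + Φ(-4.187) = 0.3837 + 0.0000 = 0.3837.

Power ≈ 0.384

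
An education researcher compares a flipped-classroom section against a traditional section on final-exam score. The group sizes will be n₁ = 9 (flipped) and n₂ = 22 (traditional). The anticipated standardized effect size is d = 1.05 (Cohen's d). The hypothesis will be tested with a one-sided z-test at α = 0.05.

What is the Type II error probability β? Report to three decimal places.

β ≈ 0.157

Noncentrality parameter: λ = d / √(1/n₁ + 1/n₂) = 1.05 / √(1/9 + 1/22) = 2.6536
One-sided α = 0.05 → critical value z_{0.05} = 1.645.
Power = P(Z > 1.645 − λ) = Φ(1.009) = 0.8435.
Type II error: β = 1 − power = 1 − 0.8435 = 0.1565.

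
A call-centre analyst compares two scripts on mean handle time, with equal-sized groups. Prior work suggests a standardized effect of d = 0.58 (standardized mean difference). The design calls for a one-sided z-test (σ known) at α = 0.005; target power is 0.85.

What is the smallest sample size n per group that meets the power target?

n = 78 per group

Set Φ(δ − 2.576) = 0.85; then δ − 2.576 = Φ⁻¹(0.85) = 1.036, giving δ = 3.612.
δ = d·√(n/2) ⇒ n = 2(δ/d)² = 2 × (3.612 / 0.58)² = 77.58.
Round up to the next whole unit.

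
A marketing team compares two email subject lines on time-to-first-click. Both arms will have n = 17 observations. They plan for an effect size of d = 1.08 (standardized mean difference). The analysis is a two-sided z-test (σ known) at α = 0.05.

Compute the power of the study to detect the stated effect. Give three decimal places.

Noncentrality parameter: δ = d·√(n/2) = 1.08 × √(17/2) = 3.1487
Two-sided α = 0.05 → critical value z_{0.025} = 1.960.
Power = Φ(δ − 1.960) + Φ(−δ − 1.960) = Φ(1.189) + Φ(-5.109) = 0.8827 + 0.0000 = 0.8827.

Power ≈ 0.883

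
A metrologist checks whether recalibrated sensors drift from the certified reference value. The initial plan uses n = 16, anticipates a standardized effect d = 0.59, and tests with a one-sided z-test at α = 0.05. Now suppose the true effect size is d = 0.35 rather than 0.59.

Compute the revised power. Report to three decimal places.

With d = 0.35: δ = d·√n = 0.35 × √16 = 1.4000. Critical value z_{0.05} = 1.645.
Revised power = Φ(δ − 1.645) = Φ(-0.245) = 0.4033.

Power ≈ 0.403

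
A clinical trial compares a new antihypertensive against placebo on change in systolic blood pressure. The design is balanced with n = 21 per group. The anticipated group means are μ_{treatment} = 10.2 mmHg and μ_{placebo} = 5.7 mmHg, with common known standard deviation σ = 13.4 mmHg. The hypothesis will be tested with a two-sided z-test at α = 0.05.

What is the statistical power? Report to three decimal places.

Power ≈ 0.193

Standardized effect: d = |μ_{treatment} − μ_{placebo}| / σ = |10.2 − 5.7| / 13.4 = 0.3358
Noncentrality parameter: δ = d·√(n/2) = 0.3358 × √(21/2) = 1.0882
Two-sided α = 0.05 → critical value z_{0.025} = 1.960.
Power = Φ(δ − 1.960) + Φ(−δ − 1.960) = Φ(-0.872) + Φ(-3.048) = 0.1917 + 0.0012 = 0.1928.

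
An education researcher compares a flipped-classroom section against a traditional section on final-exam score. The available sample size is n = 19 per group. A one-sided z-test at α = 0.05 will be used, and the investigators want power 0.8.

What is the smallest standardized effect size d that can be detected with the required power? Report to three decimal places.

d ≈ 0.807

Required noncentrality: δ = z_{0.05} + z_{0.20} = 1.645 + 0.842 = 2.486.
δ = d·√(n/2) ⇒ d = δ/√(n/2) = 2.486/√(19/2) = 0.8067.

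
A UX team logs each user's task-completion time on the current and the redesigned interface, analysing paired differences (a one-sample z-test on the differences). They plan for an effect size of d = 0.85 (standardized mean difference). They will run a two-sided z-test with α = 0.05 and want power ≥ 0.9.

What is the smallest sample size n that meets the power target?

n = 15

Set Φ(δ − 1.960) = 0.9; then δ − 1.960 = Φ⁻¹(0.9) = 1.282, giving δ = 3.242.
(The Φ(−δ − z_{α/2}) term is vanishingly small for δ > 0 and is dropped in the standard sample-size formula.)
δ = d·√n ⇒ n = (δ/d)² = (3.242 / 0.85)² = 14.54.
Rounding up, n = 15.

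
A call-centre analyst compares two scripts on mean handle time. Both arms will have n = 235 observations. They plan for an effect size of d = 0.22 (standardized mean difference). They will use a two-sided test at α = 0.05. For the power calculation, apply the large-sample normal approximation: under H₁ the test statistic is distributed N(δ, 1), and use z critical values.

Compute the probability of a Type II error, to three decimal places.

β ≈ 0.335

Noncentrality parameter: δ = d·√(n/2) = 0.22 × √(235/2) = 2.3847
Critical value for a two-sided test at α = 0.05: z_{α/2} = 1.960.
Power = Φ(δ − 1.960) + Φ(−δ − 1.960) = Φ(0.425) + Φ(-4.345) = 0.6645 + 0.0000 = 0.6645.
Type II error: β = 1 − power = 1 − 0.6645 = 0.3355.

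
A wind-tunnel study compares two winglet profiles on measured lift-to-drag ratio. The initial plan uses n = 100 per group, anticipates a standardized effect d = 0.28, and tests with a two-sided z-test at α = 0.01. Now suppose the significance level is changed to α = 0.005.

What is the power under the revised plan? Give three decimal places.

Power ≈ 0.204

δ = d·√(n/2) = 0.28 × √(100/2) = 1.9799 (unchanged). New critical value: z_{0.0025} = 2.807.
Revised power = Φ(δ − 2.807) + Φ(−δ − 2.807) = Φ(-0.827) + Φ(-4.787) = 0.2041 + 0.0000 = 0.2041.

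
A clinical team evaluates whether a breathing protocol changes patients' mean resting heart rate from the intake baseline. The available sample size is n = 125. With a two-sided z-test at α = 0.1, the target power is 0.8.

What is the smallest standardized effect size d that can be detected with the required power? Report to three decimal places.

Required noncentrality: δ = z_{0.05} + z_{0.20} = 1.645 + 0.842 = 2.486.
(Lower-tail contribution to power is negligible for δ > 0.)
δ = d·√n ⇒ d = δ/√n = 2.486/√125 = 0.2224.

d ≈ 0.222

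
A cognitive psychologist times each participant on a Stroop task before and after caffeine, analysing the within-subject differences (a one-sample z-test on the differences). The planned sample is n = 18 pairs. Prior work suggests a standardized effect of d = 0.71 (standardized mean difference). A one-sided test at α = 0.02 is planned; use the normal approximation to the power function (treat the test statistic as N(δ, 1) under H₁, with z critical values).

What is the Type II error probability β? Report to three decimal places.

β ≈ 0.169

Noncentrality parameter: δ = d·√n = 0.71 × √18 = 3.0123
One-sided α = 0.02 → critical value z_{0.02} = 2.054.
Power = Φ(δ − 2.054) = Φ(0.959) = 0.8311.
Type II error: β = 1 − power = 1 − 0.8311 = 0.1689.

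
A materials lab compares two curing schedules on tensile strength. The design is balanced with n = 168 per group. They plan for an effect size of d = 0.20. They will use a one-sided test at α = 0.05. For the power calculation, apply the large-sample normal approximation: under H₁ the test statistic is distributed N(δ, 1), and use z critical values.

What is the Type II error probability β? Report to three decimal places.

β ≈ 0.425

Noncentrality parameter: δ = d·√(n/2) = 0.20 × √(168/2) = 1.8330
One-sided α = 0.05 → critical value z_{0.05} = 1.645.
Power = Φ(δ − 1.645) = Φ(0.188) = 0.5746.
Type II error: β = 1 − power = 1 − 0.5746 = 0.4254.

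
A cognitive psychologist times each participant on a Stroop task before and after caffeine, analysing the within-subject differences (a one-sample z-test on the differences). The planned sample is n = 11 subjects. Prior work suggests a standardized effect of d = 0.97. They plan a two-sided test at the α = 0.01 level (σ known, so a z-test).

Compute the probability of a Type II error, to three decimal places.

Noncentrality parameter: δ = d·√n = 0.97 × √11 = 3.2171
Critical value for a two-sided test at α = 0.01: z_{α/2} = 2.576.
Power = Φ(δ − 2.576) + Φ(−δ − 2.576) = Φ(0.641) + Φ(-5.793) = 0.7393 + 0.0000 = 0.7393.
Type II error: β = 1 − power = 1 − 0.7393 = 0.2607.

β ≈ 0.261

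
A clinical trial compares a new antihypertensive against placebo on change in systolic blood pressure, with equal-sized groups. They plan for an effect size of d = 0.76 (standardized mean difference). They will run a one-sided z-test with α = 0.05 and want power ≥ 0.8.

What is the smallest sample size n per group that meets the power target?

For power 0.8 need Φ(δ − z_{0.05}) = 0.8, so δ = z_{0.05} + z_{0.20} = 1.645 + 0.842 = 2.486.
δ = d·√(n/2) ⇒ n = 2(δ/d)² = 2 × (2.486 / 0.76)² = 21.41.
Round up to the next whole unit.

n = 22 per group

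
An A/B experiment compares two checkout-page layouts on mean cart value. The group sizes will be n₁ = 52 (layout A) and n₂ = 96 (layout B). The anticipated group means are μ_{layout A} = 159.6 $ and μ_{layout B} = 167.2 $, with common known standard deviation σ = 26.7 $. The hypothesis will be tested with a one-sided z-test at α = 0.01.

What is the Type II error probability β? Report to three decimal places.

Standardized effect: d = |μ_{layout A} − μ_{layout B}| / σ = |159.6 − 167.2| / 26.7 = 0.2846
Noncentrality parameter: δ = d / √(1/n₁ + 1/n₂) = 0.2846 / √(1/52 + 1/96) = 1.6531
One-sided α = 0.01 → critical value z_{0.01} = 2.326.
Power = Φ(δ − 2.326) = Φ(-0.673) = 0.2504.
Type II error: β = 1 − power = 1 − 0.2504 = 0.7496.

β ≈ 0.750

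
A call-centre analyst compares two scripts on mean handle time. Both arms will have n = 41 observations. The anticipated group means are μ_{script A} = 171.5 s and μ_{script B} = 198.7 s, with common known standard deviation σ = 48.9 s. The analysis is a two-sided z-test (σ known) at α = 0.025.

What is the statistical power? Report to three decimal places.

Power ≈ 0.609

Standardized effect: d = |μ_{script A} − μ_{script B}| / σ = |171.5 − 198.7| / 48.9 = 0.5562
Noncentrality parameter: δ = d·√(n/2) = 0.5562 × √(41/2) = 2.5185
Two-sided α = 0.025 → critical value z_{0.0125} = 2.241.
Power = Φ(δ − 2.241) + Φ(−δ − 2.241) = Φ(0.277) + Φ(-4.760) = 0.6091 + 0.0000 = 0.6091.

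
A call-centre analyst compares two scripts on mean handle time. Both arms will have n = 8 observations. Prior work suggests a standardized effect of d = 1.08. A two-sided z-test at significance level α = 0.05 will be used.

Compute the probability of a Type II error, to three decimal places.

Noncentrality parameter: δ = d·√(n/2) = 1.08 × √(8/2) = 2.1600
Two-sided α = 0.05 → critical value z_{0.025} = 1.960.
Power = Φ(δ − 1.960) + Φ(−δ − 1.960) = Φ(0.200) + Φ(-4.120) = 0.5793 + 0.0000 = 0.5793.
Type II error: β = 1 − power = 1 − 0.5793 = 0.4207.

β ≈ 0.421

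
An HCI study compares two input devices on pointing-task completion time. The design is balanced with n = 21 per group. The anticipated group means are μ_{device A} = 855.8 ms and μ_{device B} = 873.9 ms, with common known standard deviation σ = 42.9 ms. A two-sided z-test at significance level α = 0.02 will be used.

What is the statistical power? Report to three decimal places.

Standardized effect: d = |μ_{device A} − μ_{device B}| / σ = |855.8 − 873.9| / 42.9 = 0.4219
Noncentrality parameter: δ = d·√(n/2) = 0.4219 × √(21/2) = 1.3671
Critical value for a two-sided test at α = 0.02: z_{α/2} = 2.326.
Power = Φ(δ − 2.326) + Φ(−δ − 2.326) = Φ(-0.959) + Φ(-3.693) = 0.1687 + 0.0001 = 0.1688.

Power ≈ 0.169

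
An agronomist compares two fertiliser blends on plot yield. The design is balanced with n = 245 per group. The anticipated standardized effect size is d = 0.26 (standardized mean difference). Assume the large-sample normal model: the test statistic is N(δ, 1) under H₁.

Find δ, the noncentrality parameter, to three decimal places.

δ ≈ 2.878

The noncentrality parameter scales effect size by the design's sample-size factor: δ = d·√(n/2) = 0.26 × √(245/2) = 2.8777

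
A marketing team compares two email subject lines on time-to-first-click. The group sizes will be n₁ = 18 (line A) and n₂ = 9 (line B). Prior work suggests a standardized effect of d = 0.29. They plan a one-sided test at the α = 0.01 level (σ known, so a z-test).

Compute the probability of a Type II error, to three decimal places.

Noncentrality parameter: δ = d / √(1/n₁ + 1/n₂) = 0.29 / √(1/18 + 1/9) = 0.7104
Critical value for a one-sided test at α = 0.01: z_α = 2.326.
Power = P(Z > 2.326 − δ) = Φ(-1.616) = 0.0530.
Type II error: β = 1 − power = 1 − 0.0530 = 0.9470.

β ≈ 0.947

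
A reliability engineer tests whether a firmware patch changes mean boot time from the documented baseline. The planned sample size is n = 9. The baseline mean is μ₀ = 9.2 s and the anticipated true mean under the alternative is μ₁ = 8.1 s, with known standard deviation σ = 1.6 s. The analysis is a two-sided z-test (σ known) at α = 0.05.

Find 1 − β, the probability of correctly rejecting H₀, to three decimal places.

Power ≈ 0.541

Standardized effect: d = |μ₁ − μ₀| / σ = |8.1 − 9.2| / 1.6 = 0.6875
Noncentrality parameter: δ = d·√n = 0.6875 × √9 = 2.0625
Two-sided α = 0.05 → critical value z_{0.025} = 1.960.
Power = Φ(δ − 1.960) + Φ(−δ − 1.960) = Φ(0.103) + Φ(-4.022) = 0.5408 + 0.0000 = 0.5409.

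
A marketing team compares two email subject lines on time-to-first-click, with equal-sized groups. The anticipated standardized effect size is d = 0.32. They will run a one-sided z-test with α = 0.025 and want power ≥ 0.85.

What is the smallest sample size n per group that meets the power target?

n = 176 per group

Set Φ(δ − 1.960) = 0.85; then δ − 1.960 = Φ⁻¹(0.85) = 1.036, giving δ = 2.996.
δ = d·√(n/2) ⇒ n = 2(δ/d)² = 2 × (2.996 / 0.32)² = 175.36.
Rounding up, n = 176 per group.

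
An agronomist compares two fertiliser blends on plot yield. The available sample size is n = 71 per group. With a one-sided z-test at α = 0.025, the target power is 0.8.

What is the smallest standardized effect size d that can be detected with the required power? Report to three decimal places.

d ≈ 0.470

Need Φ(δ − 1.960) = 0.8, so δ = 1.960 + 0.842 = 2.802.
δ = d·√(n/2) ⇒ d = δ/√(n/2) = 2.802/√(71/2) = 0.4702.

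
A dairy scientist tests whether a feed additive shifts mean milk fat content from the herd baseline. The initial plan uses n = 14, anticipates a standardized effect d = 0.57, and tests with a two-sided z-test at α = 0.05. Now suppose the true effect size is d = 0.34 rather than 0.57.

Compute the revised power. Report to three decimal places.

With d = 0.34: δ = d·√n = 0.34 × √14 = 1.2722. Critical value z_{0.025} = 1.960.
Revised power = Φ(δ − 1.960) + Φ(−δ − 1.960) = Φ(-0.688) + Φ(-3.232) = 0.2458 + 0.0006 = 0.2464.

Power ≈ 0.246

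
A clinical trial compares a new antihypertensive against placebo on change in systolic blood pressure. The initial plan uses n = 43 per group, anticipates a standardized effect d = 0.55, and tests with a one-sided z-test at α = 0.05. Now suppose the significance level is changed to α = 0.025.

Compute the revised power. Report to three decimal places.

Power ≈ 0.722

δ = d·√(n/2) = 0.55 × √(43/2) = 2.5502 (unchanged). New critical value: z_{0.025} = 1.960.
Revised power = P(Z > 1.960 − δ) = Φ(0.590) = 0.7225.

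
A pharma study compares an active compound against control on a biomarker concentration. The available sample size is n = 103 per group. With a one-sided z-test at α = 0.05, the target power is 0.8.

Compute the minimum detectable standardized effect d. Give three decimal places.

d ≈ 0.346

Required noncentrality: δ = z_{0.05} + z_{0.20} = 1.645 + 0.842 = 2.486.
δ = d·√(n/2) ⇒ d = δ/√(n/2) = 2.486/√(103/2) = 0.3465.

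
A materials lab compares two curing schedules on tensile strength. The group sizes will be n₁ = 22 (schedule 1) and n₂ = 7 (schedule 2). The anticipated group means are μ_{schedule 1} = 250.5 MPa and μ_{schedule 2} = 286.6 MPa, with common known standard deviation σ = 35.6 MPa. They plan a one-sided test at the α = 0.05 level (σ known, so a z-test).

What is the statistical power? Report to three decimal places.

Standardized effect: d = |μ_{schedule 1} − μ_{schedule 2}| / σ = |250.5 − 286.6| / 35.6 = 1.0140
Noncentrality parameter: δ = d / √(1/n₁ + 1/n₂) = 1.0140 / √(1/22 + 1/7) = 2.3368
One-sided α = 0.05 → critical value z_{0.05} = 1.645.
Power = P(Z > 1.645 − δ) = Φ(0.692) = 0.7555.

Power ≈ 0.756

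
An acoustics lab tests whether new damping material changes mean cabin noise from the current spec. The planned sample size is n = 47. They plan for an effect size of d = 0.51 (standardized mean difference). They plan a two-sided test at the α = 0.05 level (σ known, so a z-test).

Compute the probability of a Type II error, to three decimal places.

β ≈ 0.062

Noncentrality parameter: δ = d·√n = 0.51 × √47 = 3.4964
Critical value for a two-sided test at α = 0.05: z_{α/2} = 1.960.
Power = Φ(δ − 1.960) + Φ(−δ − 1.960) = Φ(1.536) + Φ(-5.456) = 0.9378 + 0.0000 = 0.9378.
Type II error: β = 1 − power = 1 − 0.9378 = 0.0622.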